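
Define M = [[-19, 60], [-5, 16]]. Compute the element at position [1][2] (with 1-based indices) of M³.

780

Characteristic polynomial: r^2 + 3r - 4 = (r - 1)(r + 4), so the eigenvalues are -4, 1.
r=1: eigenvector (-3, -1).
r=-4: eigenvector (4, 1).
P = [[-3, 4], [-1, 1]], D = diag(1, -4), P⁻¹ = [[1, -4], [1, -3]].
M³ = P·diag(1, -64)·P⁻¹ = [[-259, 780], [-65, 196]].
The requested entry is 780.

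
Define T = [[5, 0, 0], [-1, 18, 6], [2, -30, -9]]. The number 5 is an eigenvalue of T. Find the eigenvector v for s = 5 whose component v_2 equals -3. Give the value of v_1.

T − 5I = [[0, 0, 0], [-1, 13, 6], [2, -30, -14]].
Solving (T − 5I)v = 0 gives the eigenspace spanned by (-3, -3, 6).
With v_2 = -3, v = (-3, -3, 6), so v_1 = -3.

-3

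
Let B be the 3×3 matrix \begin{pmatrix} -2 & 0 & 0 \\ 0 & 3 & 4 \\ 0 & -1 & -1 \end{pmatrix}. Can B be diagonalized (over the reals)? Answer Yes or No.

Characteristic polynomial: p(λ) = λ^3 - 3λ + 2 = (λ - 1)^2(λ + 2).
λ = 1 has algebraic multiplicity 2; rank(B − 1I) = 2, so geometric multiplicity = 1.
Geometric multiplicity < algebraic multiplicity, so B is not diagonalizable.

No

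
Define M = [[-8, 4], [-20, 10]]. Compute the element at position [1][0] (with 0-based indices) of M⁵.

-320

Characteristic polynomial: r^2 - 2r = r(r - 2), so the eigenvalues are 0, 2.
r=0: eigenvector (1, 2).
r=2: eigenvector (2, 5).
P = [[1, 2], [2, 5]], D = diag(0, 2), P⁻¹ = [[5, -2], [-2, 1]].
M⁵ = P·diag(0, 32)·P⁻¹ = [[-128, 64], [-320, 160]].
The requested entry is -320.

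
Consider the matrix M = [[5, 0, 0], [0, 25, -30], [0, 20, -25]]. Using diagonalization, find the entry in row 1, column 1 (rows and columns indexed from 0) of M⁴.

Characteristic polynomial: r^3 - 5r^2 - 25r + 125 = (r - 5)^2(r + 5), so the eigenvalues are -5, 5, 5.
r=5: eigenvector (2, 3, 2).
r=5: eigenvector (1, 0, 0).
r=-5: eigenvector (0, 1, 1).
P = [[2, 1, 0], [3, 0, 1], [2, 0, 1]], D = diag(5, 5, -5), P⁻¹ = [[0, 1, -1], [1, -2, 2], [0, -2, 3]].
M⁴ = P·diag(625, 625, 625)·P⁻¹ = [[625, 0, 0], [0, 625, 0], [0, 0, 625]].
The requested entry is 625.

625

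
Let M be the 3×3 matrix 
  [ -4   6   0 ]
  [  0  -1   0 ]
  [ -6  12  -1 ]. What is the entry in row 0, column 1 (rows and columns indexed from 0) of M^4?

-510

Characteristic polynomial: t^3 + 6t^2 + 9t + 4 = (t + 1)^2(t + 4), so the eigenvalues are -4, -1, -1.
t=-1: eigenvector (0, 0, 1).
t=-1: eigenvector (2, 1, 4).
t=-4: eigenvector (1, 0, 2).
P = [[0, 2, 1], [0, 1, 0], [1, 4, 2]], D = diag(-1, -1, -4), P⁻¹ = [[-2, 0, 1], [0, 1, 0], [1, -2, 0]].
M⁴ = P·diag(1, 1, 256)·P⁻¹ = [[256, -510, 0], [0, 1, 0], [510, -1020, 1]].
The requested entry is -510.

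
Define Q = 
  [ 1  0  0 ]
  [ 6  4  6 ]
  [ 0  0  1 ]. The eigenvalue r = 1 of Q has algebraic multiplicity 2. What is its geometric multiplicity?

2

Q − 1I = [[0, 0, 0], [6, 3, 6], [0, 0, 0]].
This matrix has rank 1, so its null space has dimension 3 − 1 = 2.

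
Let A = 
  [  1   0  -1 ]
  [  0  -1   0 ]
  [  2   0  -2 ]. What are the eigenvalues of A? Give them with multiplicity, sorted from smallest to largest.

-1, -1, 0

Characteristic polynomial: p(μ) = μ^3 + 2μ^2 + μ = μ(μ + 1)^2.
Roots (with multiplicity): -1, -1, 0.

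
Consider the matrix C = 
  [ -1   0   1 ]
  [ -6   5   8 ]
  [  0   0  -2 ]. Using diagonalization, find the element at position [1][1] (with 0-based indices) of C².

25

Characteristic polynomial: t^3 - 2t^2 - 13t - 10 = (t - 5)(t + 1)(t + 2), so the eigenvalues are -2, -1, 5.
t=-1: eigenvector (1, 1, 0).
t=5: eigenvector (0, 1, 0).
t=-2: eigenvector (-1, -2, 1).
P = [[1, 0, -1], [1, 1, -2], [0, 0, 1]], D = diag(-1, 5, -2), P⁻¹ = [[1, 0, 1], [-1, 1, 1], [0, 0, 1]].
C² = P·diag(1, 25, 4)·P⁻¹ = [[1, 0, -3], [-24, 25, 18], [0, 0, 4]].
The requested entry is 25.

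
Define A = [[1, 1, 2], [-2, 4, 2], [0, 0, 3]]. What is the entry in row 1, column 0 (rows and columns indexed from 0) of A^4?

-130

Characteristic polynomial: t^3 - 8t^2 + 21t - 18 = (t - 3)^2(t - 2), so the eigenvalues are 2, 3, 3.
t=3: eigenvector (1, 2, 0).
t=2: eigenvector (1, 1, 0).
t=3: eigenvector (2, 2, 1).
P = [[1, 1, 2], [2, 1, 2], [0, 0, 1]], D = diag(3, 2, 3), P⁻¹ = [[-1, 1, 0], [2, -1, -2], [0, 0, 1]].
A⁴ = P·diag(81, 16, 81)·P⁻¹ = [[-49, 65, 130], [-130, 146, 130], [0, 0, 81]].
The requested entry is -130.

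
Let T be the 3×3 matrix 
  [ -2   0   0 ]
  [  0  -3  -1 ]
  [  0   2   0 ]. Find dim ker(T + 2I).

2

T + 2I = [[0, 0, 0], [0, -1, -1], [0, 2, 2]].
This matrix has rank 1, so its null space has dimension 3 − 1 = 2.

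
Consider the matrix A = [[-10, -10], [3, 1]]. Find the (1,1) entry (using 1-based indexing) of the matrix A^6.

73270

Characteristic polynomial: r^2 + 9r + 20 = (r + 4)(r + 5), so the eigenvalues are -5, -4.
r=-4: eigenvector (-5, 3).
r=-5: eigenvector (-2, 1).
P = [[-5, -2], [3, 1]], D = diag(-4, -5), P⁻¹ = [[1, 2], [-3, -5]].
A⁶ = P·diag(4096, 15625)·P⁻¹ = [[73270, 115290], [-34587, -53549]].
The requested entry is 73270.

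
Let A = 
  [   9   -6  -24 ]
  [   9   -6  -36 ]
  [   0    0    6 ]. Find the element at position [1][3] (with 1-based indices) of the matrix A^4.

Characteristic polynomial: s^3 - 9s^2 + 18s = s(s - 6)(s - 3), so the eigenvalues are 0, 3, 6.
s=3: eigenvector (1, 1, 0).
s=0: eigenvector (2, 3, 0).
s=6: eigenvector (-4, -6, 1).
P = [[1, 2, -4], [1, 3, -6], [0, 0, 1]], D = diag(3, 0, 6), P⁻¹ = [[3, -2, 0], [-1, 1, 2], [0, 0, 1]].
A⁴ = P·diag(81, 0, 1296)·P⁻¹ = [[243, -162, -5184], [243, -162, -7776], [0, 0, 1296]].
The requested entry is -5184.

-5184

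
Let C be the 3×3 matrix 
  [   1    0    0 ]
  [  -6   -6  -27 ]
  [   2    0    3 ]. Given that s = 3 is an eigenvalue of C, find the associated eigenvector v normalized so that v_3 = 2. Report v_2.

C − 3I = [[-2, 0, 0], [-6, -9, -27], [2, 0, 0]].
Solving (C − 3I)v = 0 gives the eigenspace spanned by (0, -6, 2).
With v_3 = 2, v = (0, -6, 2), so v_2 = -6.

-6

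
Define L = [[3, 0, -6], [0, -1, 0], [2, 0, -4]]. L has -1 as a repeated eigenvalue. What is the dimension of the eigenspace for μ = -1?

L + 1I = [[4, 0, -6], [0, 0, 0], [2, 0, -3]].
This matrix has rank 1, so its null space has dimension 3 − 1 = 2.

2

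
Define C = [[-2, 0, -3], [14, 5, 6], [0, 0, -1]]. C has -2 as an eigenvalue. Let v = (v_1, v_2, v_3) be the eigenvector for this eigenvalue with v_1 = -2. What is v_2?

4

C + 2I = [[0, 0, -3], [14, 7, 6], [0, 0, 1]].
Solving (C + 2I)v = 0 gives the eigenspace spanned by (-2, 4, 0).
With v_1 = -2, v = (-2, 4, 0), so v_2 = 4.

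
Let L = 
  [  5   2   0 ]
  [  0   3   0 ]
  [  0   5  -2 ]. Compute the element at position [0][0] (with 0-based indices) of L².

25

Characteristic polynomial: λ^3 - 6λ^2 - λ + 30 = (λ - 5)(λ - 3)(λ + 2), so the eigenvalues are -2, 3, 5.
λ=5: eigenvector (1, 0, 0).
λ=3: eigenvector (-1, 1, 1).
λ=-2: eigenvector (0, 0, 1).
P = [[1, -1, 0], [0, 1, 0], [0, 1, 1]], D = diag(5, 3, -2), P⁻¹ = [[1, 1, 0], [0, 1, 0], [0, -1, 1]].
L² = P·diag(25, 9, 4)·P⁻¹ = [[25, 16, 0], [0, 9, 0], [0, 5, 4]].
The requested entry is 25.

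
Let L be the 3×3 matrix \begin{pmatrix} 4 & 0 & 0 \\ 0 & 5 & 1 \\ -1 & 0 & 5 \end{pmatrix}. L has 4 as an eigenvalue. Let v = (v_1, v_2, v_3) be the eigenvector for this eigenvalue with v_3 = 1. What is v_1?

L − 4I = [[0, 0, 0], [0, 1, 1], [-1, 0, 1]].
Solving (L − 4I)v = 0 gives the eigenspace spanned by (1, -1, 1).
With v_3 = 1, v = (1, -1, 1), so v_1 = 1.

1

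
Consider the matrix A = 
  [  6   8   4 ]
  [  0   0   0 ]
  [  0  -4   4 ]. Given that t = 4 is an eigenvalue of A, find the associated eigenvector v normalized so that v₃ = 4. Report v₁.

A − 4I = [[2, 8, 4], [0, -4, 0], [0, -4, 0]].
Solving (A − 4I)v = 0 gives the eigenspace spanned by (-8, 0, 4).
With v₃ = 4, v = (-8, 0, 4), so v₁ = -8.

-8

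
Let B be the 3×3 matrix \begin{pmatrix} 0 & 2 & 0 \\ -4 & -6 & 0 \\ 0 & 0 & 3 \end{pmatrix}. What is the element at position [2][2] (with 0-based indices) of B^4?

Characteristic polynomial: λ^3 + 3λ^2 - 10λ - 24 = (λ - 3)(λ + 2)(λ + 4), so the eigenvalues are -4, -2, 3.
λ=-4: eigenvector (-1, 2, 0).
λ=-2: eigenvector (-1, 1, 0).
λ=3: eigenvector (0, 0, 1).
P = [[-1, -1, 0], [2, 1, 0], [0, 0, 1]], D = diag(-4, -2, 3), P⁻¹ = [[1, 1, 0], [-2, -1, 0], [0, 0, 1]].
B⁴ = P·diag(256, 16, 81)·P⁻¹ = [[-224, -240, 0], [480, 496, 0], [0, 0, 81]].
The requested entry is 81.

81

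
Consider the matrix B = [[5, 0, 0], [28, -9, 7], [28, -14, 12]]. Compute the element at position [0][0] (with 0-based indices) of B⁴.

625

Characteristic polynomial: λ^3 - 8λ^2 + 5λ + 50 = (λ - 5)^2(λ + 2), so the eigenvalues are -2, 5, 5.
λ=-2: eigenvector (0, 1, 1).
λ=5: eigenvector (0, -1, -2).
λ=5: eigenvector (1, 3, 2).
P = [[0, 0, 1], [1, -1, 3], [1, -2, 2]], D = diag(-2, 5, 5), P⁻¹ = [[-4, 2, -1], [-1, 1, -1], [1, 0, 0]].
B⁴ = P·diag(16, 625, 625)·P⁻¹ = [[625, 0, 0], [2436, -593, 609], [2436, -1218, 1234]].
The requested entry is 625.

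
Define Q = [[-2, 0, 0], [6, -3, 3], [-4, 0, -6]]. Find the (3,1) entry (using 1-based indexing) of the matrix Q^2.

Characteristic polynomial: μ^3 + 11μ^2 + 36μ + 36 = (μ + 2)(μ + 3)(μ + 6), so the eigenvalues are -6, -3, -2.
μ=-2: eigenvector (1, 3, -1).
μ=-3: eigenvector (0, 1, 0).
μ=-6: eigenvector (0, -1, 1).
P = [[1, 0, 0], [3, 1, -1], [-1, 0, 1]], D = diag(-2, -3, -6), P⁻¹ = [[1, 0, 0], [-2, 1, 1], [1, 0, 1]].
Q² = P·diag(4, 9, 36)·P⁻¹ = [[4, 0, 0], [-42, 9, -27], [32, 0, 36]].
The requested entry is 32.

32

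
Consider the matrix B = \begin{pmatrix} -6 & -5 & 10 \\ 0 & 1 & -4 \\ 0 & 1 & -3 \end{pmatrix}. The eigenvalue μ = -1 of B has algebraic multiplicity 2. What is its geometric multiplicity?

B + 1I = [[-5, -5, 10], [0, 2, -4], [0, 1, -2]].
This matrix has rank 2, so its null space has dimension 3 − 2 = 1.

1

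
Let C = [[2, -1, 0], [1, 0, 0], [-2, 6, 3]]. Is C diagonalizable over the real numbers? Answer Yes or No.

No

Characteristic polynomial: p(μ) = μ^3 - 5μ^2 + 7μ - 3 = (μ - 3)(μ - 1)^2.
μ = 1 has algebraic multiplicity 2; rank(C − 1I) = 2, so geometric multiplicity = 1.
Geometric multiplicity < algebraic multiplicity, so C is not diagonalizable.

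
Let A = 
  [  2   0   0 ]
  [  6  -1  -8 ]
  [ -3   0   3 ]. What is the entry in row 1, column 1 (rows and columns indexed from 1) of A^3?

Characteristic polynomial: t^3 - 4t^2 + t + 6 = (t - 3)(t - 2)(t + 1), so the eigenvalues are -1, 2, 3.
t=2: eigenvector (1, -6, 3).
t=-1: eigenvector (0, 1, 0).
t=3: eigenvector (0, -2, 1).
P = [[1, 0, 0], [-6, 1, -2], [3, 0, 1]], D = diag(2, -1, 3), P⁻¹ = [[1, 0, 0], [0, 1, 2], [-3, 0, 1]].
A³ = P·diag(8, -1, 27)·P⁻¹ = [[8, 0, 0], [114, -1, -56], [-57, 0, 27]].
The requested entry is 8.

8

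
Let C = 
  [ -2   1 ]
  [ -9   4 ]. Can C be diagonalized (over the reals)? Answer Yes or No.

Characteristic polynomial: p(s) = s^2 - 2s + 1 = (s - 1)^2.
s = 1 has algebraic multiplicity 2; rank(C − 1I) = 1, so geometric multiplicity = 1.
Geometric multiplicity < algebraic multiplicity, so C is not diagonalizable.

No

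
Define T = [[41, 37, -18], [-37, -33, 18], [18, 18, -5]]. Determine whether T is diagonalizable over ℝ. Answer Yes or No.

Characteristic polynomial: p(r) = r^3 - 3r^2 - 24r + 80 = (r - 4)^2(r + 5).
r = 4 has algebraic multiplicity 2; rank(T − 4I) = 2, so geometric multiplicity = 1.
Geometric multiplicity < algebraic multiplicity, so T is not diagonalizable.

No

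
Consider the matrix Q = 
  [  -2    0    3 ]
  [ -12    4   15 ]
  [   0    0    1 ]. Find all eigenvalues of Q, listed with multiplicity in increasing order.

Characteristic polynomial: p(r) = r^3 - 3r^2 - 6r + 8 = (r - 4)(r - 1)(r + 2).
Roots (with multiplicity): -2, 1, 4.

-2, 1, 4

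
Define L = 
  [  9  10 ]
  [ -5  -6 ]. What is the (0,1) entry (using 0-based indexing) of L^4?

510

Characteristic polynomial: t^2 - 3t - 4 = (t - 4)(t + 1), so the eigenvalues are -1, 4.
t=-1: eigenvector (-1, 1).
t=4: eigenvector (2, -1).
P = [[-1, 2], [1, -1]], D = diag(-1, 4), P⁻¹ = [[1, 2], [1, 1]].
L⁴ = P·diag(1, 256)·P⁻¹ = [[511, 510], [-255, -254]].
The requested entry is 510.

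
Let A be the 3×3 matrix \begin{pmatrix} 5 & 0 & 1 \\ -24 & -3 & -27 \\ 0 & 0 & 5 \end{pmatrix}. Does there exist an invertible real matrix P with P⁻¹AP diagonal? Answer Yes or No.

No

Characteristic polynomial: p(λ) = λ^3 - 7λ^2 - 5λ + 75 = (λ - 5)^2(λ + 3).
λ = 5 has algebraic multiplicity 2; rank(A − 5I) = 2, so geometric multiplicity = 1.
Geometric multiplicity < algebraic multiplicity, so A is not diagonalizable.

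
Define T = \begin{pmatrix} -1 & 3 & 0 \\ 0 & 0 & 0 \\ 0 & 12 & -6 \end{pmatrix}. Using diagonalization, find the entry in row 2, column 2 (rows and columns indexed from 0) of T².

Characteristic polynomial: λ^3 + 7λ^2 + 6λ = λ(λ + 1)(λ + 6), so the eigenvalues are -6, -1, 0.
λ=-1: eigenvector (1, 0, 0).
λ=0: eigenvector (3, 1, 2).
λ=-6: eigenvector (0, 0, 1).
P = [[1, 3, 0], [0, 1, 0], [0, 2, 1]], D = diag(-1, 0, -6), P⁻¹ = [[1, -3, 0], [0, 1, 0], [0, -2, 1]].
T² = P·diag(1, 0, 36)·P⁻¹ = [[1, -3, 0], [0, 0, 0], [0, -72, 36]].
The requested entry is 36.

36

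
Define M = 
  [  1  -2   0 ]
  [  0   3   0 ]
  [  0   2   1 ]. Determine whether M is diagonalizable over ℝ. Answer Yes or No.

Yes

Characteristic polynomial: p(s) = s^3 - 5s^2 + 7s - 3 = (s - 3)(s - 1)^2.
s = 1 has algebraic multiplicity 2; rank(M − 1I) = 1, so geometric multiplicity = 2.
Every eigenvalue has geometric = algebraic multiplicity, so M is diagonalizable.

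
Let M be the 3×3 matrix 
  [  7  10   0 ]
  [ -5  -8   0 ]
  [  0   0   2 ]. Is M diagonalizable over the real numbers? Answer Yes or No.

Characteristic polynomial: p(s) = s^3 - s^2 - 8s + 12 = (s - 2)^2(s + 3).
s = 2 has algebraic multiplicity 2; rank(M − 2I) = 1, so geometric multiplicity = 2.
Every eigenvalue has geometric = algebraic multiplicity, so M is diagonalizable.

Yes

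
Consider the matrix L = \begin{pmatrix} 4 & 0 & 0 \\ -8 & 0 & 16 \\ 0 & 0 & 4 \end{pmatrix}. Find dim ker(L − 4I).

L − 4I = [[0, 0, 0], [-8, -4, 16], [0, 0, 0]].
This matrix has rank 1, so its null space has dimension 3 − 1 = 2.

2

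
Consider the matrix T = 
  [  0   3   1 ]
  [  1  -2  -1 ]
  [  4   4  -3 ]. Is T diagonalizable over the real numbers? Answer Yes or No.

No

Characteristic polynomial: p(λ) = λ^3 + 5λ^2 + 3λ - 9 = (λ - 1)(λ + 3)^2.
λ = -3 has algebraic multiplicity 2; rank(T + 3I) = 2, so geometric multiplicity = 1.
Geometric multiplicity < algebraic multiplicity, so T is not diagonalizable.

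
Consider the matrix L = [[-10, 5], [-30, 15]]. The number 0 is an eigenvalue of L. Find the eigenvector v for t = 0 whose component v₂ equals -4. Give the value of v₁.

L = [[-10, 5], [-30, 15]].
Solving (L)v = 0 gives the eigenspace spanned by (-2, -4).
With v₂ = -4, v = (-2, -4), so v₁ = -2.

-2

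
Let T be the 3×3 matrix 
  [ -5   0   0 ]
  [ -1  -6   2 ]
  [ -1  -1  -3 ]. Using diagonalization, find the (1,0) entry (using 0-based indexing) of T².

Characteristic polynomial: λ^3 + 14λ^2 + 65λ + 100 = (λ + 4)(λ + 5)^2, so the eigenvalues are -5, -5, -4.
λ=-5: eigenvector (1, -3, -1).
λ=-4: eigenvector (0, -1, -1).
λ=-5: eigenvector (0, 2, 1).
P = [[1, 0, 0], [-3, -1, 2], [-1, -1, 1]], D = diag(-5, -4, -5), P⁻¹ = [[1, 0, 0], [1, 1, -2], [2, 1, -1]].
T² = P·diag(25, 16, 25)·P⁻¹ = [[25, 0, 0], [9, 34, -18], [9, 9, 7]].
The requested entry is 9.

9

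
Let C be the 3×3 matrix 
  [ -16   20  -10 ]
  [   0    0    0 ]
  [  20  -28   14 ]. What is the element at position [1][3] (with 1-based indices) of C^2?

20

Characteristic polynomial: r^3 + 2r^2 - 24r = r(r - 4)(r + 6), so the eigenvalues are -6, 0, 4.
r=0: eigenvector (0, 1, 2).
r=4: eigenvector (1, 0, -2).
r=-6: eigenvector (1, 0, -1).
P = [[0, 1, 1], [1, 0, 0], [2, -2, -1]], D = diag(0, 4, -6), P⁻¹ = [[0, 1, 0], [-1, 2, -1], [2, -2, 1]].
C² = P·diag(0, 16, 36)·P⁻¹ = [[56, -40, 20], [0, 0, 0], [-40, 8, -4]].
The requested entry is 20.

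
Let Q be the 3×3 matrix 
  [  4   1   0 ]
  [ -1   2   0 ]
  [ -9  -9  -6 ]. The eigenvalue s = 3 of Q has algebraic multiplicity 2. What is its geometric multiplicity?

Q − 3I = [[1, 1, 0], [-1, -1, 0], [-9, -9, -9]].
This matrix has rank 2, so its null space has dimension 3 − 2 = 1.

1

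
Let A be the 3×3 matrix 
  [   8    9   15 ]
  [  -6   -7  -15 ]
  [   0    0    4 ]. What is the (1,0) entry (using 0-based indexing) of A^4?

Characteristic polynomial: μ^3 - 5μ^2 + 2μ + 8 = (μ - 4)(μ - 2)(μ + 1), so the eigenvalues are -1, 2, 4.
μ=2: eigenvector (3, -2, 0).
μ=-1: eigenvector (-1, 1, 0).
μ=4: eigenvector (3, -3, 1).
P = [[3, -1, 3], [-2, 1, -3], [0, 0, 1]], D = diag(2, -1, 4), P⁻¹ = [[1, 1, 0], [2, 3, 3], [0, 0, 1]].
A⁴ = P·diag(16, 1, 256)·P⁻¹ = [[46, 45, 765], [-30, -29, -765], [0, 0, 256]].
The requested entry is -30.

-30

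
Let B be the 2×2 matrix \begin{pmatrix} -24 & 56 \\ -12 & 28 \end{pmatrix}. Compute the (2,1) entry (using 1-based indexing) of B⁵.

Characteristic polynomial: r^2 - 4r = r(r - 4), so the eigenvalues are 0, 4.
r=0: eigenvector (7, 3).
r=4: eigenvector (2, 1).
P = [[7, 2], [3, 1]], D = diag(0, 4), P⁻¹ = [[1, -2], [-3, 7]].
B⁵ = P·diag(0, 1024)·P⁻¹ = [[-6144, 14336], [-3072, 7168]].
The requested entry is -3072.

-3072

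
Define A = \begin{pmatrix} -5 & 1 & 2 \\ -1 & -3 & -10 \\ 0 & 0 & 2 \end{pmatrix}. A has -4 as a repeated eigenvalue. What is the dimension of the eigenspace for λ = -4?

A + 4I = [[-1, 1, 2], [-1, 1, -10], [0, 0, 6]].
This matrix has rank 2, so its null space has dimension 3 − 2 = 1.

1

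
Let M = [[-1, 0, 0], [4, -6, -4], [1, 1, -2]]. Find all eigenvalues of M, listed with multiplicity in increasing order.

Characteristic polynomial: p(t) = t^3 + 9t^2 + 24t + 16 = (t + 1)(t + 4)^2.
Roots (with multiplicity): -4, -4, -1.

-4, -4, -1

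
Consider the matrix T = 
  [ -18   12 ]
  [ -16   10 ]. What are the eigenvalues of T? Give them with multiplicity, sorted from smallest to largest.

Characteristic polynomial: p(s) = s^2 + 8s + 12 = (s + 2)(s + 6).
Roots (with multiplicity): -6, -2.

-6, -2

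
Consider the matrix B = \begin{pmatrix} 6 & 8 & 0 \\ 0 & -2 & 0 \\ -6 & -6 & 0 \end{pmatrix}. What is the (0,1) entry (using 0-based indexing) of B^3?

224

Characteristic polynomial: λ^3 - 4λ^2 - 12λ = λ(λ - 6)(λ + 2), so the eigenvalues are -2, 0, 6.
λ=0: eigenvector (0, 0, 1).
λ=-2: eigenvector (-1, 1, 0).
λ=6: eigenvector (-1, 0, 1).
P = [[0, -1, -1], [0, 1, 0], [1, 0, 1]], D = diag(0, -2, 6), P⁻¹ = [[1, 1, 1], [0, 1, 0], [-1, -1, 0]].
B³ = P·diag(0, -8, 216)·P⁻¹ = [[216, 224, 0], [0, -8, 0], [-216, -216, 0]].
The requested entry is 224.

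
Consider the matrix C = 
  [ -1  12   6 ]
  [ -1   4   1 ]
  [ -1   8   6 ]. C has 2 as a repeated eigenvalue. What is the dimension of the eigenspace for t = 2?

C − 2I = [[-3, 12, 6], [-1, 2, 1], [-1, 8, 4]].
This matrix has rank 2, so its null space has dimension 3 − 2 = 1.

1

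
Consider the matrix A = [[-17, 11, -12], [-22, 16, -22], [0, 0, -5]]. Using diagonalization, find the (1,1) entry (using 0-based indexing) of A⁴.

Characteristic polynomial: r^3 + 6r^2 - 25r - 150 = (r - 5)(r + 5)(r + 6), so the eigenvalues are -6, -5, 5.
r=5: eigenvector (-1, -2, 0).
r=-5: eigenvector (-1, 0, 1).
r=-6: eigenvector (1, 1, 0).
P = [[-1, -1, 1], [-2, 0, 1], [0, 1, 0]], D = diag(5, -5, -6), P⁻¹ = [[1, -1, 1], [0, 0, 1], [2, -1, 2]].
A⁴ = P·diag(625, 625, 1296)·P⁻¹ = [[1967, -671, 1342], [1342, -46, 1342], [0, 0, 625]].
The requested entry is -46.

-46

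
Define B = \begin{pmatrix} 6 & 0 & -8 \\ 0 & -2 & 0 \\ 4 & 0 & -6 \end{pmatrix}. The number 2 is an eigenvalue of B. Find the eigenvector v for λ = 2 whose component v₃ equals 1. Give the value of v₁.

2

B − 2I = [[4, 0, -8], [0, -4, 0], [4, 0, -8]].
Solving (B − 2I)v = 0 gives the eigenspace spanned by (2, 0, 1).
With v₃ = 1, v = (2, 0, 1), so v₁ = 2.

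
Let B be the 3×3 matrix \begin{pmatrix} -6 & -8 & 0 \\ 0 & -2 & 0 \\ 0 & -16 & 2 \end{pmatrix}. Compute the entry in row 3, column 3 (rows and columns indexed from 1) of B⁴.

16

Characteristic polynomial: t^3 + 6t^2 - 4t - 24 = (t - 2)(t + 2)(t + 6), so the eigenvalues are -6, -2, 2.
t=-6: eigenvector (1, 0, 0).
t=-2: eigenvector (-2, 1, 4).
t=2: eigenvector (0, 0, 1).
P = [[1, -2, 0], [0, 1, 0], [0, 4, 1]], D = diag(-6, -2, 2), P⁻¹ = [[1, 2, 0], [0, 1, 0], [0, -4, 1]].
B⁴ = P·diag(1296, 16, 16)·P⁻¹ = [[1296, 2560, 0], [0, 16, 0], [0, 0, 16]].
The requested entry is 16.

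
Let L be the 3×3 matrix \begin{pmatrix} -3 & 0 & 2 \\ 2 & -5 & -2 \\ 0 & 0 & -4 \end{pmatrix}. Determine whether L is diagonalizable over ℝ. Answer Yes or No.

Characteristic polynomial: p(r) = r^3 + 12r^2 + 47r + 60 = (r + 3)(r + 4)(r + 5).
All 3 eigenvalues are distinct, so L is diagonalizable.

Yes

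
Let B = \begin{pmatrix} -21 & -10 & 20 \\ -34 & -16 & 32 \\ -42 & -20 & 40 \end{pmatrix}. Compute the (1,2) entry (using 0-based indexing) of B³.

Characteristic polynomial: λ^3 - 3λ^2 - 4λ = λ(λ - 4)(λ + 1), so the eigenvalues are -1, 0, 4.
λ=-1: eigenvector (1, 2, 2).
λ=0: eigenvector (0, 2, 1).
λ=4: eigenvector (-2, -3, -4).
P = [[1, 0, -2], [2, 2, -3], [2, 1, -4]], D = diag(-1, 0, 4), P⁻¹ = [[5, 2, -4], [-2, 0, 1], [2, 1, -2]].
B³ = P·diag(-1, 0, 64)·P⁻¹ = [[-261, -130, 260], [-394, -196, 392], [-522, -260, 520]].
The requested entry is 392.

392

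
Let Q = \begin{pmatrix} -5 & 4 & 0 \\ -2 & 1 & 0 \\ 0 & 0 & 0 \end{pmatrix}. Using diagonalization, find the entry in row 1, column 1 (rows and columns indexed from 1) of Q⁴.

Characteristic polynomial: μ^3 + 4μ^2 + 3μ = μ(μ + 1)(μ + 3), so the eigenvalues are -3, -1, 0.
μ=-1: eigenvector (1, 1, 0).
μ=-3: eigenvector (-2, -1, 0).
μ=0: eigenvector (0, 0, 1).
P = [[1, -2, 0], [1, -1, 0], [0, 0, 1]], D = diag(-1, -3, 0), P⁻¹ = [[-1, 2, 0], [-1, 1, 0], [0, 0, 1]].
Q⁴ = P·diag(1, 81, 0)·P⁻¹ = [[161, -160, 0], [80, -79, 0], [0, 0, 0]].
The requested entry is 161.

161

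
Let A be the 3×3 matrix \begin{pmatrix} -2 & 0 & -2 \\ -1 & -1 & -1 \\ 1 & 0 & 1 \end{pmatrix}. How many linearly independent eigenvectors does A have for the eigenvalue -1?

A + 1I = [[-1, 0, -2], [-1, 0, -1], [1, 0, 2]].
This matrix has rank 2, so its null space has dimension 3 − 2 = 1.

1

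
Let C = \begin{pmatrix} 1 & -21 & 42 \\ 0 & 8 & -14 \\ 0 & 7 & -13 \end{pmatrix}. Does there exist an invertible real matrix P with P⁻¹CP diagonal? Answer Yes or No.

Yes

Characteristic polynomial: p(μ) = μ^3 + 4μ^2 - 11μ + 6 = (μ - 1)^2(μ + 6).
μ = 1 has algebraic multiplicity 2; rank(C − 1I) = 1, so geometric multiplicity = 2.
Every eigenvalue has geometric = algebraic multiplicity, so C is diagonalizable.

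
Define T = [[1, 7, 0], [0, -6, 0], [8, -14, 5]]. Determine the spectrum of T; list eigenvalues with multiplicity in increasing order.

Characteristic polynomial: p(μ) = μ^3 - 31μ + 30 = (μ - 5)(μ - 1)(μ + 6).
Roots (with multiplicity): -6, 1, 5.

-6, 1, 5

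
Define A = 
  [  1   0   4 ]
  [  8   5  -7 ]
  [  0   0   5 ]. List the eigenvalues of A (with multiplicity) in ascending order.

1, 5, 5

Characteristic polynomial: p(t) = t^3 - 11t^2 + 35t - 25 = (t - 5)^2(t - 1).
Roots (with multiplicity): 1, 5, 5.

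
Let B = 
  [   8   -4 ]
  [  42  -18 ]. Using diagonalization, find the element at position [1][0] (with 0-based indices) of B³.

3192

Characteristic polynomial: t^2 + 10t + 24 = (t + 4)(t + 6), so the eigenvalues are -6, -4.
t=-6: eigenvector (2, 7).
t=-4: eigenvector (1, 3).
P = [[2, 1], [7, 3]], D = diag(-6, -4), P⁻¹ = [[-3, 1], [7, -2]].
B³ = P·diag(-216, -64)·P⁻¹ = [[848, -304], [3192, -1128]].
The requested entry is 3192.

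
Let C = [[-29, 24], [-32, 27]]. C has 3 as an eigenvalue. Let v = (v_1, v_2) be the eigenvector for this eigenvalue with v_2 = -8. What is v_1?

-6

C − 3I = [[-32, 24], [-32, 24]].
Solving (C − 3I)v = 0 gives the eigenspace spanned by (-6, -8).
With v_2 = -8, v = (-6, -8), so v_1 = -6.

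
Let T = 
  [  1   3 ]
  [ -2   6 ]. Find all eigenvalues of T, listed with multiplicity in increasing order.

3, 4

Characteristic polynomial: p(r) = r^2 - 7r + 12 = (r - 4)(r - 3).
Roots (with multiplicity): 3, 4.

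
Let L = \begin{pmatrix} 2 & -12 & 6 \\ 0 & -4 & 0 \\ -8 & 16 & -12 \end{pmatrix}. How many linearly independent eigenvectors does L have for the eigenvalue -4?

L + 4I = [[6, -12, 6], [0, 0, 0], [-8, 16, -8]].
This matrix has rank 1, so its null space has dimension 3 − 1 = 2.

2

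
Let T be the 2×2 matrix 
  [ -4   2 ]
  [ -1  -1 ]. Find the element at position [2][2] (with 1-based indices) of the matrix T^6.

-601

Characteristic polynomial: λ^2 + 5λ + 6 = (λ + 2)(λ + 3), so the eigenvalues are -3, -2.
λ=-2: eigenvector (-1, -1).
λ=-3: eigenvector (2, 1).
P = [[-1, 2], [-1, 1]], D = diag(-2, -3), P⁻¹ = [[1, -2], [1, -1]].
T⁶ = P·diag(64, 729)·P⁻¹ = [[1394, -1330], [665, -601]].
The requested entry is -601.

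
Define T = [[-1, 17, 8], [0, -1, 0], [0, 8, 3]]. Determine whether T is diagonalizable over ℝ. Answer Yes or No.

No

Characteristic polynomial: p(μ) = μ^3 - μ^2 - 5μ - 3 = (μ - 3)(μ + 1)^2.
μ = -1 has algebraic multiplicity 2; rank(T + 1I) = 2, so geometric multiplicity = 1.
Geometric multiplicity < algebraic multiplicity, so T is not diagonalizable.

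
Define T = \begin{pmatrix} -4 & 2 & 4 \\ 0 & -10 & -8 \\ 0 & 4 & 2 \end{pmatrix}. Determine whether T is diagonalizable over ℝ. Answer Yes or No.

Characteristic polynomial: p(μ) = μ^3 + 12μ^2 + 44μ + 48 = (μ + 2)(μ + 4)(μ + 6).
All 3 eigenvalues are distinct, so T is diagonalizable.

Yes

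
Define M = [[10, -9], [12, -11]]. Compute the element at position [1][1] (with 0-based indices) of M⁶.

Characteristic polynomial: μ^2 + μ - 2 = (μ - 1)(μ + 2), so the eigenvalues are -2, 1.
μ=1: eigenvector (1, 1).
μ=-2: eigenvector (3, 4).
P = [[1, 3], [1, 4]], D = diag(1, -2), P⁻¹ = [[4, -3], [-1, 1]].
M⁶ = P·diag(1, 64)·P⁻¹ = [[-188, 189], [-252, 253]].
The requested entry is 253.

253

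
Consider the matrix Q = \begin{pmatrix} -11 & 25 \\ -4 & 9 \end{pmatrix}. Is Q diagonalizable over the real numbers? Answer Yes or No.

No

Characteristic polynomial: p(λ) = λ^2 + 2λ + 1 = (λ + 1)^2.
λ = -1 has algebraic multiplicity 2; rank(Q + 1I) = 1, so geometric multiplicity = 1.
Geometric multiplicity < algebraic multiplicity, so Q is not diagonalizable.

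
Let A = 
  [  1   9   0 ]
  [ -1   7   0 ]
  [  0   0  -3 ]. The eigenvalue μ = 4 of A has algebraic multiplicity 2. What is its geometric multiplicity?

A − 4I = [[-3, 9, 0], [-1, 3, 0], [0, 0, -7]].
This matrix has rank 2, so its null space has dimension 3 − 2 = 1.

1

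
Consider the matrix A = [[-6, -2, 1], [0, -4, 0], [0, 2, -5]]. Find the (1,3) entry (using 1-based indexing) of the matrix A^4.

-671

Characteristic polynomial: t^3 + 15t^2 + 74t + 120 = (t + 4)(t + 5)(t + 6), so the eigenvalues are -6, -5, -4.
t=-6: eigenvector (1, 0, 0).
t=-5: eigenvector (1, 0, 1).
t=-4: eigenvector (0, 1, 2).
P = [[1, 1, 0], [0, 0, 1], [0, 1, 2]], D = diag(-6, -5, -4), P⁻¹ = [[1, 2, -1], [0, -2, 1], [0, 1, 0]].
A⁴ = P·diag(1296, 625, 256)·P⁻¹ = [[1296, 1342, -671], [0, 256, 0], [0, -738, 625]].
The requested entry is -671.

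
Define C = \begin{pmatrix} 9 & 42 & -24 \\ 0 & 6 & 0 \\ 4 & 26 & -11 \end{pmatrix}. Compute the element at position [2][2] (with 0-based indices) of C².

Characteristic polynomial: s^3 - 4s^2 - 15s + 18 = (s - 6)(s - 1)(s + 3), so the eigenvalues are -3, 1, 6.
s=-3: eigenvector (2, 0, 1).
s=6: eigenvector (2, 1, 2).
s=1: eigenvector (3, 0, 1).
P = [[2, 2, 3], [0, 1, 0], [1, 2, 1]], D = diag(-3, 6, 1), P⁻¹ = [[-1, -4, 3], [0, 1, 0], [1, 2, -2]].
C² = P·diag(9, 36, 1)·P⁻¹ = [[-15, 6, 48], [0, 36, 0], [-8, 38, 25]].
The requested entry is 25.

25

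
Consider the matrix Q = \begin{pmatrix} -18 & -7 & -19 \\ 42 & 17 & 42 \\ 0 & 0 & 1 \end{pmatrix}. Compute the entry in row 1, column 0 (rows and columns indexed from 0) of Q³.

Characteristic polynomial: r^3 - 13r + 12 = (r - 3)(r - 1)(r + 4), so the eigenvalues are -4, 1, 3.
r=-4: eigenvector (1, -2, 0).
r=3: eigenvector (-1, 3, 0).
r=1: eigenvector (1, 0, -1).
P = [[1, -1, 1], [-2, 3, 0], [0, 0, -1]], D = diag(-4, 3, 1), P⁻¹ = [[3, 1, 3], [2, 1, 2], [0, 0, -1]].
Q³ = P·diag(-64, 27, 1)·P⁻¹ = [[-246, -91, -247], [546, 209, 546], [0, 0, 1]].
The requested entry is 546.

546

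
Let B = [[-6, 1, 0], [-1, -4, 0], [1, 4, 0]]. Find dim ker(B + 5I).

1

B + 5I = [[-1, 1, 0], [-1, 1, 0], [1, 4, 5]].
This matrix has rank 2, so its null space has dimension 3 − 2 = 1.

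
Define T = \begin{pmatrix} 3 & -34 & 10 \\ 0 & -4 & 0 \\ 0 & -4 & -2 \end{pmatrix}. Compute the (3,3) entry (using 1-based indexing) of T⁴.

16

Characteristic polynomial: s^3 + 3s^2 - 10s - 24 = (s - 3)(s + 2)(s + 4), so the eigenvalues are -4, -2, 3.
s=3: eigenvector (1, 0, 0).
s=-4: eigenvector (2, 1, 2).
s=-2: eigenvector (-2, 0, 1).
P = [[1, 2, -2], [0, 1, 0], [0, 2, 1]], D = diag(3, -4, -2), P⁻¹ = [[1, -6, 2], [0, 1, 0], [0, -2, 1]].
T⁴ = P·diag(81, 256, 16)·P⁻¹ = [[81, 90, 130], [0, 256, 0], [0, 480, 16]].
The requested entry is 16.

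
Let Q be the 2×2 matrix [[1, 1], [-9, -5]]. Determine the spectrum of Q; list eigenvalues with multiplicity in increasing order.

-2, -2

Characteristic polynomial: p(λ) = λ^2 + 4λ + 4 = (λ + 2)^2.
Roots (with multiplicity): -2, -2.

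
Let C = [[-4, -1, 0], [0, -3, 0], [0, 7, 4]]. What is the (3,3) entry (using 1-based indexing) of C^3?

64

Characteristic polynomial: t^3 + 3t^2 - 16t - 48 = (t - 4)(t + 3)(t + 4), so the eigenvalues are -4, -3, 4.
t=-4: eigenvector (1, 0, 0).
t=-3: eigenvector (-1, 1, -1).
t=4: eigenvector (0, 0, 1).
P = [[1, -1, 0], [0, 1, 0], [0, -1, 1]], D = diag(-4, -3, 4), P⁻¹ = [[1, 1, 0], [0, 1, 0], [0, 1, 1]].
C³ = P·diag(-64, -27, 64)·P⁻¹ = [[-64, -37, 0], [0, -27, 0], [0, 91, 64]].
The requested entry is 64.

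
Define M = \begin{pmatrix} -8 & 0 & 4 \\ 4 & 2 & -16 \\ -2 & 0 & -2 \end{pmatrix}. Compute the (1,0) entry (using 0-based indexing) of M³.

-80

Characteristic polynomial: t^3 + 8t^2 + 4t - 48 = (t - 2)(t + 4)(t + 6), so the eigenvalues are -6, -4, 2.
t=-4: eigenvector (1, 2, 1).
t=2: eigenvector (0, 1, 0).
t=-6: eigenvector (-2, -1, -1).
P = [[1, 0, -2], [2, 1, -1], [1, 0, -1]], D = diag(-4, 2, -6), P⁻¹ = [[-1, 0, 2], [1, 1, -3], [-1, 0, 1]].
M³ = P·diag(-64, 8, -216)·P⁻¹ = [[-368, 0, 304], [-80, 8, -64], [-152, 0, 88]].
The requested entry is -80.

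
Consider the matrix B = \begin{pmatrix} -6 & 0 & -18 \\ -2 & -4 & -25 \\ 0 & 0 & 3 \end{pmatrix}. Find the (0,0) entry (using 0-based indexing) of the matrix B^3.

Characteristic polynomial: λ^3 + 7λ^2 - 6λ - 72 = (λ - 3)(λ + 4)(λ + 6), so the eigenvalues are -6, -4, 3.
λ=3: eigenvector (-2, -3, 1).
λ=-4: eigenvector (0, 1, 0).
λ=-6: eigenvector (1, 1, 0).
P = [[-2, 0, 1], [-3, 1, 1], [1, 0, 0]], D = diag(3, -4, -6), P⁻¹ = [[0, 0, 1], [-1, 1, 1], [1, 0, 2]].
B³ = P·diag(27, -64, -216)·P⁻¹ = [[-216, 0, -486], [-152, -64, -577], [0, 0, 27]].
The requested entry is -216.

-216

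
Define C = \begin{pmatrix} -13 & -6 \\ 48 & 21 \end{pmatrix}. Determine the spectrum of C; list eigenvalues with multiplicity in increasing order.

Characteristic polynomial: p(t) = t^2 - 8t + 15 = (t - 5)(t - 3).
Roots (with multiplicity): 3, 5.

3, 5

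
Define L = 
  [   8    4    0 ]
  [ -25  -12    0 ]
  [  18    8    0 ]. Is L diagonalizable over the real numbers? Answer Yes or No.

No

Characteristic polynomial: p(r) = r^3 + 4r^2 + 4r = r(r + 2)^2.
r = -2 has algebraic multiplicity 2; rank(L + 2I) = 2, so geometric multiplicity = 1.
Geometric multiplicity < algebraic multiplicity, so L is not diagonalizable.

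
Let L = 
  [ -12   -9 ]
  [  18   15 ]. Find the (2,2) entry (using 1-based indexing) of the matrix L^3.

459

Characteristic polynomial: t^2 - 3t - 18 = (t - 6)(t + 3), so the eigenvalues are -3, 6.
t=6: eigenvector (1, -2).
t=-3: eigenvector (1, -1).
P = [[1, 1], [-2, -1]], D = diag(6, -3), P⁻¹ = [[-1, -1], [2, 1]].
L³ = P·diag(216, -27)·P⁻¹ = [[-270, -243], [486, 459]].
The requested entry is 459.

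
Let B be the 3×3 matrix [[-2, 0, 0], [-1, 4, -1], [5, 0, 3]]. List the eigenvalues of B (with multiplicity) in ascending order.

Characteristic polynomial: p(s) = s^3 - 5s^2 - 2s + 24 = (s - 4)(s - 3)(s + 2).
Roots (with multiplicity): -2, 3, 4.

-2, 3, 4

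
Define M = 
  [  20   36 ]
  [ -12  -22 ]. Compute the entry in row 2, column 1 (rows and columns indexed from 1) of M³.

Characteristic polynomial: s^2 + 2s - 8 = (s - 2)(s + 4), so the eigenvalues are -4, 2.
s=-4: eigenvector (-3, 2).
s=2: eigenvector (-2, 1).
P = [[-3, -2], [2, 1]], D = diag(-4, 2), P⁻¹ = [[1, 2], [-2, -3]].
M³ = P·diag(-64, 8)·P⁻¹ = [[224, 432], [-144, -280]].
The requested entry is -144.

-144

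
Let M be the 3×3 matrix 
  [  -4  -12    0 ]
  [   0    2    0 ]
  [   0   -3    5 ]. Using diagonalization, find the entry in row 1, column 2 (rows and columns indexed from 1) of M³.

Characteristic polynomial: s^3 - 3s^2 - 18s + 40 = (s - 5)(s - 2)(s + 4), so the eigenvalues are -4, 2, 5.
s=-4: eigenvector (1, 0, 0).
s=2: eigenvector (-2, 1, 1).
s=5: eigenvector (0, 0, 1).
P = [[1, -2, 0], [0, 1, 0], [0, 1, 1]], D = diag(-4, 2, 5), P⁻¹ = [[1, 2, 0], [0, 1, 0], [0, -1, 1]].
M³ = P·diag(-64, 8, 125)·P⁻¹ = [[-64, -144, 0], [0, 8, 0], [0, -117, 125]].
The requested entry is -144.

-144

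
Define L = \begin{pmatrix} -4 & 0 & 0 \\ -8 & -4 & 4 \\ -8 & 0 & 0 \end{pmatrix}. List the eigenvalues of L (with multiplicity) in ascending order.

-4, -4, 0

Characteristic polynomial: p(λ) = λ^3 + 8λ^2 + 16λ = λ(λ + 4)^2.
Roots (with multiplicity): -4, -4, 0.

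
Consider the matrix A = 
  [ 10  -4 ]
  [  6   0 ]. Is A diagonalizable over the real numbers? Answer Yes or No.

Yes

Characteristic polynomial: p(r) = r^2 - 10r + 24 = (r - 6)(r - 4).
All 2 eigenvalues are distinct, so A is diagonalizable.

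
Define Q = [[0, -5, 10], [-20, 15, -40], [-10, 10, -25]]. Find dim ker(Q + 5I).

2

Q + 5I = [[5, -5, 10], [-20, 20, -40], [-10, 10, -20]].
This matrix has rank 1, so its null space has dimension 3 − 1 = 2.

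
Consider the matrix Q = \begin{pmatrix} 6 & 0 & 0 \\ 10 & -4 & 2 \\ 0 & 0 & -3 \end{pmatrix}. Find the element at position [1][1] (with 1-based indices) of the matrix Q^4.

1296

Characteristic polynomial: λ^3 + λ^2 - 30λ - 72 = (λ - 6)(λ + 3)(λ + 4), so the eigenvalues are -4, -3, 6.
λ=6: eigenvector (1, 1, 0).
λ=-4: eigenvector (0, 1, 0).
λ=-3: eigenvector (0, 2, 1).
P = [[1, 0, 0], [1, 1, 2], [0, 0, 1]], D = diag(6, -4, -3), P⁻¹ = [[1, 0, 0], [-1, 1, -2], [0, 0, 1]].
Q⁴ = P·diag(1296, 256, 81)·P⁻¹ = [[1296, 0, 0], [1040, 256, -350], [0, 0, 81]].
The requested entry is 1296.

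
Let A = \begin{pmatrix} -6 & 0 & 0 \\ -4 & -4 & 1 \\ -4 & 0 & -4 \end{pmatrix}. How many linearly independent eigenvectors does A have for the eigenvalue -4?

1

A + 4I = [[-2, 0, 0], [-4, 0, 1], [-4, 0, 0]].
This matrix has rank 2, so its null space has dimension 3 − 2 = 1.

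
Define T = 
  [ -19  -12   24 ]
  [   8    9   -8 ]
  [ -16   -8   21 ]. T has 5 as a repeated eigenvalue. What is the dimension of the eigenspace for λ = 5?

T − 5I = [[-24, -12, 24], [8, 4, -8], [-16, -8, 16]].
This matrix has rank 1, so its null space has dimension 3 − 1 = 2.

2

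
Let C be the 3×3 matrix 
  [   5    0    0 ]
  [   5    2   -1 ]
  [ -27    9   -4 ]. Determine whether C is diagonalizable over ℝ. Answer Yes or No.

No

Characteristic polynomial: p(t) = t^3 - 3t^2 - 9t - 5 = (t - 5)(t + 1)^2.
t = -1 has algebraic multiplicity 2; rank(C + 1I) = 2, so geometric multiplicity = 1.
Geometric multiplicity < algebraic multiplicity, so C is not diagonalizable.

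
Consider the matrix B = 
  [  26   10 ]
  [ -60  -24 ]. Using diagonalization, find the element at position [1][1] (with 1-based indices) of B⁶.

Characteristic polynomial: t^2 - 2t - 24 = (t - 6)(t + 4), so the eigenvalues are -4, 6.
t=6: eigenvector (1, -2).
t=-4: eigenvector (1, -3).
P = [[1, 1], [-2, -3]], D = diag(6, -4), P⁻¹ = [[3, 1], [-2, -1]].
B⁶ = P·diag(46656, 4096)·P⁻¹ = [[131776, 42560], [-255360, -81024]].
The requested entry is 131776.

131776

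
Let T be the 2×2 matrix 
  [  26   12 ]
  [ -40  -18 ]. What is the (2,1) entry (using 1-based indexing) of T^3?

Characteristic polynomial: r^2 - 8r + 12 = (r - 6)(r - 2), so the eigenvalues are 2, 6.
r=2: eigenvector (1, -2).
r=6: eigenvector (3, -5).
P = [[1, 3], [-2, -5]], D = diag(2, 6), P⁻¹ = [[-5, -3], [2, 1]].
T³ = P·diag(8, 216)·P⁻¹ = [[1256, 624], [-2080, -1032]].
The requested entry is -2080.

-2080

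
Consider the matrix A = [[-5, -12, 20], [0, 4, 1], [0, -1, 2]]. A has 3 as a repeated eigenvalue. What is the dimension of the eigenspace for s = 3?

1

A − 3I = [[-8, -12, 20], [0, 1, 1], [0, -1, -1]].
This matrix has rank 2, so its null space has dimension 3 − 2 = 1.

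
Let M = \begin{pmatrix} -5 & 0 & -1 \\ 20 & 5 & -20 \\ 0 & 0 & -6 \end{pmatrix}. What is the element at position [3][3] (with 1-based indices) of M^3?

Characteristic polynomial: μ^3 + 6μ^2 - 25μ - 150 = (μ - 5)(μ + 5)(μ + 6), so the eigenvalues are -6, -5, 5.
μ=-6: eigenvector (1, 0, 1).
μ=5: eigenvector (0, 1, 0).
μ=-5: eigenvector (-1, 2, 0).
P = [[1, 0, -1], [0, 1, 2], [1, 0, 0]], D = diag(-6, 5, -5), P⁻¹ = [[0, 0, 1], [2, 1, -2], [-1, 0, 1]].
M³ = P·diag(-216, 125, -125)·P⁻¹ = [[-125, 0, -91], [500, 125, -500], [0, 0, -216]].
The requested entry is -216.

-216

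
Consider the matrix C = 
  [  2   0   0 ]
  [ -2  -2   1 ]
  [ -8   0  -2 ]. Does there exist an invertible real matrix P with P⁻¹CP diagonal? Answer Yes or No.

No

Characteristic polynomial: p(λ) = λ^3 + 2λ^2 - 4λ - 8 = (λ - 2)(λ + 2)^2.
λ = -2 has algebraic multiplicity 2; rank(C + 2I) = 2, so geometric multiplicity = 1.
Geometric multiplicity < algebraic multiplicity, so C is not diagonalizable.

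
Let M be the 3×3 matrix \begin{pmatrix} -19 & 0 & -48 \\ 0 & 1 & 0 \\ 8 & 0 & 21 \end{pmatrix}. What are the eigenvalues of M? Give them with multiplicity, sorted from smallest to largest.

Characteristic polynomial: p(t) = t^3 - 3t^2 - 13t + 15 = (t - 5)(t - 1)(t + 3).
Roots (with multiplicity): -3, 1, 5.

-3, 1, 5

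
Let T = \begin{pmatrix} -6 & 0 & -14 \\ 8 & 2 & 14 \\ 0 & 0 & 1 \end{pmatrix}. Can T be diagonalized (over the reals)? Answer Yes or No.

Characteristic polynomial: p(λ) = λ^3 + 3λ^2 - 16λ + 12 = (λ - 2)(λ - 1)(λ + 6).
All 3 eigenvalues are distinct, so T is diagonalizable.

Yes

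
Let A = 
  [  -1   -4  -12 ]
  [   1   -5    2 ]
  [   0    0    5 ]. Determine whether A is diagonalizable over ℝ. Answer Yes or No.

Characteristic polynomial: p(λ) = λ^3 + λ^2 - 21λ - 45 = (λ - 5)(λ + 3)^2.
λ = -3 has algebraic multiplicity 2; rank(A + 3I) = 2, so geometric multiplicity = 1.
Geometric multiplicity < algebraic multiplicity, so A is not diagonalizable.

No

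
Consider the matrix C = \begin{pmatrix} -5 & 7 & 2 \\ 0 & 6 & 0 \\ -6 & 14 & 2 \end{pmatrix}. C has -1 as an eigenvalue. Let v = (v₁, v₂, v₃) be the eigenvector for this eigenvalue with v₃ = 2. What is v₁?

1

C + 1I = [[-4, 7, 2], [0, 7, 0], [-6, 14, 3]].
Solving (C + 1I)v = 0 gives the eigenspace spanned by (1, 0, 2).
With v₃ = 2, v = (1, 0, 2), so v₁ = 1.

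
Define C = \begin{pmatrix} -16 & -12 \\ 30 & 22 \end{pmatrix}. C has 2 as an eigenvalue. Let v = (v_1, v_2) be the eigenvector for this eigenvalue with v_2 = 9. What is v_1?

C − 2I = [[-18, -12], [30, 20]].
Solving (C − 2I)v = 0 gives the eigenspace spanned by (-6, 9).
With v_2 = 9, v = (-6, 9), so v_1 = -6.

-6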